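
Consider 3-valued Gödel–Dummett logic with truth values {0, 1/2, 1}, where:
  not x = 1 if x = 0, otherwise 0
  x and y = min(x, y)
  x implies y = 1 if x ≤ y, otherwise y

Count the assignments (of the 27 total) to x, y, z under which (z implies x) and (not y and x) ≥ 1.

value 1: 3 assignments (counts)
value 1/2: 3 assignments
value 0: 21 assignments
So 3 of the 27 assignments meet the threshold.

3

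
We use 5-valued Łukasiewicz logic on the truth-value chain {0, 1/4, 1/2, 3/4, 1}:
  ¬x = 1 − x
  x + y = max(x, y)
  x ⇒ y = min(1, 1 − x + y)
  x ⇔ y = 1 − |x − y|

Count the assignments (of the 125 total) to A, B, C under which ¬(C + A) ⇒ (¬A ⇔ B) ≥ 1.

value 1: 110 assignments (counts)
value 3/4: 7 assignments
value 1/2: 5 assignments
value 1/4: 2 assignments
value 0: 1 assignment
So 110 of the 125 assignments meet the threshold.

110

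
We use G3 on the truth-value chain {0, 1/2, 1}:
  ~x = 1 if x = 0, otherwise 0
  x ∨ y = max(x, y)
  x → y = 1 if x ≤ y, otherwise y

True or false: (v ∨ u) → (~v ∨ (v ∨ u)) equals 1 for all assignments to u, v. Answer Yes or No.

Yes

u = 0, v = 0 ↦ 1
u = 0, v = 1/2 ↦ 1
u = 0, v = 1 ↦ 1
u = 1/2, v = 0 ↦ 1
u = 1/2, v = 1/2 ↦ 1
u = 1/2, v = 1 ↦ 1
u = 1, v = 0 ↦ 1
u = 1, v = 1/2 ↦ 1
u = 1, v = 1 ↦ 1
Every assignment gives a value ≥ 1.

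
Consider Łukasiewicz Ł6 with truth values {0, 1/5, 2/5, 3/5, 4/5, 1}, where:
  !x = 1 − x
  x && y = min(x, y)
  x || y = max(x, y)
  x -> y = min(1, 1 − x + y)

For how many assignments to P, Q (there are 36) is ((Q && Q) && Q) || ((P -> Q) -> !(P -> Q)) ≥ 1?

12

value 1: 12 assignments (counts)
value 4/5: 10 assignments
value 3/5: 5 assignments
value 2/5: 6 assignments
value 1/5: 2 assignments
value 0: 1 assignment
So 12 of the 36 assignments meet the threshold.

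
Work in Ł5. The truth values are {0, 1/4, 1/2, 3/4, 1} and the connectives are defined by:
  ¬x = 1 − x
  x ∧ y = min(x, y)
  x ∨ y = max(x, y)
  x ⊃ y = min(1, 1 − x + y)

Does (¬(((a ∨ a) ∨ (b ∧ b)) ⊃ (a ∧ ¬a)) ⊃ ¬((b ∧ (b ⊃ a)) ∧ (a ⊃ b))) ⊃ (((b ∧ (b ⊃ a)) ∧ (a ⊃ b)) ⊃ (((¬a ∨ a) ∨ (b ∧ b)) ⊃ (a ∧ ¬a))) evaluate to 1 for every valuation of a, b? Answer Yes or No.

No

Counterexample: take a = 0, b = 1/4.
a ∨ a = 0 ∨ 0 = 0
b ∧ b = 1/4 ∧ 1/4 = 1/4
(a ∨ a) ∨ (b ∧ b) = 0 ∨ 1/4 = 1/4
¬a = ¬0 = 1
a ∧ ¬a = 0 ∧ 1 = 0
((a ∨ a) ∨ (b ∧ b)) ⊃ (a ∧ ¬a) = 1/4 ⊃ 0 = 3/4
¬(((a ∨ a) ∨ (b ∧ b)) ⊃ (a ∧ ¬a)) = ¬3/4 = 1/4
b ⊃ a = 1/4 ⊃ 0 = 3/4
b ∧ (b ⊃ a) = 1/4 ∧ 3/4 = 1/4
a ⊃ b = 0 ⊃ 1/4 = 1
(b ∧ (b ⊃ a)) ∧ (a ⊃ b) = 1/4 ∧ 1 = 1/4
¬((b ∧ (b ⊃ a)) ∧ (a ⊃ b)) = ¬1/4 = 3/4
¬(((a ∨ a) ∨ (b ∧ b)) ⊃ (a ∧ ¬a)) ⊃ ¬((b ∧ (b ⊃ a)) ∧ (a ⊃ b)) = 1/4 ⊃ 3/4 = 1
b ⊃ a = 1/4 ⊃ 0 = 3/4
b ∧ (b ⊃ a) = 1/4 ∧ 3/4 = 1/4
a ⊃ b = 0 ⊃ 1/4 = 1
(b ∧ (b ⊃ a)) ∧ (a ⊃ b) = 1/4 ∧ 1 = 1/4
¬a = ¬0 = 1
¬a ∨ a = 1 ∨ 0 = 1
b ∧ b = 1/4 ∧ 1/4 = 1/4
(¬a ∨ a) ∨ (b ∧ b) = 1 ∨ 1/4 = 1
¬a = ¬0 = 1
a ∧ ¬a = 0 ∧ 1 = 0
((¬a ∨ a) ∨ (b ∧ b)) ⊃ (a ∧ ¬a) = 1 ⊃ 0 = 0
((b ∧ (b ⊃ a)) ∧ (a ⊃ b)) ⊃ (((¬a ∨ a) ∨ (b ∧ b)) ⊃ (a ∧ ¬a)) = 1/4 ⊃ 0 = 3/4
(¬(((a ∨ a) ∨ (b ∧ b)) ⊃ (a ∧ ¬a)) ⊃ ¬((b ∧ (b ⊃ a)) ∧ (a ⊃ b))) ⊃ (((b ∧ (b ⊃ a)) ∧ (a ⊃ b)) ⊃ (((¬a ∨ a) ∨ (b ∧ b)) ⊃ (a ∧ ¬a))) = 1 ⊃ 3/4 = 3/4
This gives 3/4 ≠ 1.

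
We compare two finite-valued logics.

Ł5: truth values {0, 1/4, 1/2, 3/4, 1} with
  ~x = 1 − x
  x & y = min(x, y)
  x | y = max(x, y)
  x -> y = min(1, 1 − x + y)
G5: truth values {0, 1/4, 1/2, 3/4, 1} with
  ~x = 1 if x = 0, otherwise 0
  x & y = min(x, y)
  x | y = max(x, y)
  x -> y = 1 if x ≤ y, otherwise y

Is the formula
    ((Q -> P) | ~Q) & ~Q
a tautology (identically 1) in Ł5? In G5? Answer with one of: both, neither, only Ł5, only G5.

In Ł5: at P = 0, Q = 1/4 the value is 3/4 — not a tautology.
In G5: at P = 0, Q = 1/4 the value is 0 — not a tautology.

neither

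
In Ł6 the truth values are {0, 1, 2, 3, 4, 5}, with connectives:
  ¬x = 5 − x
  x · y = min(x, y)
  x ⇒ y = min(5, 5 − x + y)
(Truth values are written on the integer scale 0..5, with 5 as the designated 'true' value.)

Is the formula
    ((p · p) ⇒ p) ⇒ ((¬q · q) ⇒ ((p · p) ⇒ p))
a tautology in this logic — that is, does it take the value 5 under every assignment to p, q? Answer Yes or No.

At p = 0, q = 4, for instance:
p · p = 0 · 0 = 0
(p · p) ⇒ p = 0 ⇒ 0 = 5
¬q = ¬4 = 1
¬q · q = 1 · 4 = 1
(¬q · q) ⇒ ((p · p) ⇒ p) = 1 ⇒ 5 = 5
((p · p) ⇒ p) ⇒ ((¬q · q) ⇒ ((p · p) ⇒ p)) = 5 ⇒ 5 = 5
and checking the remaining 35 assignments likewise gives ≥ 5 in every case.

Yes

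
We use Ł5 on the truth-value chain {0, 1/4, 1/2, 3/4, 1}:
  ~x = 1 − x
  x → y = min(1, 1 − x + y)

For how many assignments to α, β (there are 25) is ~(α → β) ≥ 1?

value 1: 1 assignment (counts)
value 3/4: 2 assignments
value 1/2: 3 assignments
value 1/4: 4 assignments
value 0: 15 assignments
So 1 of the 25 assignments meets the threshold.

1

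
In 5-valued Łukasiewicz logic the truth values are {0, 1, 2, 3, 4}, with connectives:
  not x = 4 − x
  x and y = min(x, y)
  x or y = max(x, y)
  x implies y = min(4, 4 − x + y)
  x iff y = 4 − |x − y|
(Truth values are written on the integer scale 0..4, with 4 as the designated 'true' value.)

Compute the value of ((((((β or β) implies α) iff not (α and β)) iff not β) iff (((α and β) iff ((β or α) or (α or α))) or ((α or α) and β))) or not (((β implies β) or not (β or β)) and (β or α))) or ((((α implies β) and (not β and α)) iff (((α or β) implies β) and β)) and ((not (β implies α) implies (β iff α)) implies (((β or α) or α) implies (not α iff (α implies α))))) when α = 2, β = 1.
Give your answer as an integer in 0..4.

β or β = 1 or 1 = 1
(β or β) implies α = 1 implies 2 = 4
α and β = 2 and 1 = 1
not (α and β) = not 1 = 3
((β or β) implies α) iff not (α and β) = 4 iff 3 = 3
not β = not 1 = 3
(((β or β) implies α) iff not (α and β)) iff not β = 3 iff 3 = 4
α and β = 2 and 1 = 1
β or α = 1 or 2 = 2
α or α = 2 or 2 = 2
(β or α) or (α or α) = 2 or 2 = 2
(α and β) iff ((β or α) or (α or α)) = 1 iff 2 = 3
α or α = 2 or 2 = 2
(α or α) and β = 2 and 1 = 1
((α and β) iff ((β or α) or (α or α))) or ((α or α) and β) = 3 or 1 = 3
((((β or β) implies α) iff not (α and β)) iff not β) iff (((α and β) iff ((β or α) or (α or α))) or ((α or α) and β)) = 4 iff 3 = 3
β implies β = 1 implies 1 = 4
β or β = 1 or 1 = 1
not (β or β) = not 1 = 3
(β implies β) or not (β or β) = 4 or 3 = 4
β or α = 1 or 2 = 2
((β implies β) or not (β or β)) and (β or α) = 4 and 2 = 2
not (((β implies β) or not (β or β)) and (β or α)) = not 2 = 2
(((((β or β) implies α) iff not (α and β)) iff not β) iff (((α and β) iff ((β or α) or (α or α))) or ((α or α) and β))) or not (((β implies β) or not (β or β)) and (β or α)) = 3 or 2 = 3
α implies β = 2 implies 1 = 3
not β = not 1 = 3
not β and α = 3 and 2 = 2
(α implies β) and (not β and α) = 3 and 2 = 2
α or β = 2 or 1 = 2
(α or β) implies β = 2 implies 1 = 3
((α or β) implies β) and β = 3 and 1 = 1
((α implies β) and (not β and α)) iff (((α or β) implies β) and β) = 2 iff 1 = 3
β implies α = 1 implies 2 = 4
not (β implies α) = not 4 = 0
β iff α = 1 iff 2 = 3
not (β implies α) implies (β iff α) = 0 implies 3 = 4
β or α = 1 or 2 = 2
(β or α) or α = 2 or 2 = 2
not α = not 2 = 2
α implies α = 2 implies 2 = 4
not α iff (α implies α) = 2 iff 4 = 2
((β or α) or α) implies (not α iff (α implies α)) = 2 implies 2 = 4
(not (β implies α) implies (β iff α)) implies (((β or α) or α) implies (not α iff (α implies α))) = 4 implies 4 = 4
(((α implies β) and (not β and α)) iff (((α or β) implies β) and β)) and ((not (β implies α) implies (β iff α)) implies (((β or α) or α) implies (not α iff (α implies α)))) = 3 and 4 = 3
((((((β or β) implies α) iff not (α and β)) iff not β) iff (((α and β) iff ((β or α) or (α or α))) or ((α or α) and β))) or not (((β implies β) or not (β or β)) and (β or α))) or ((((α implies β) and (not β and α)) iff (((α or β) implies β) and β)) and ((not (β implies α) implies (β iff α)) implies (((β or α) or α) implies (not α iff (α implies α))))) = 3 or 3 = 3

3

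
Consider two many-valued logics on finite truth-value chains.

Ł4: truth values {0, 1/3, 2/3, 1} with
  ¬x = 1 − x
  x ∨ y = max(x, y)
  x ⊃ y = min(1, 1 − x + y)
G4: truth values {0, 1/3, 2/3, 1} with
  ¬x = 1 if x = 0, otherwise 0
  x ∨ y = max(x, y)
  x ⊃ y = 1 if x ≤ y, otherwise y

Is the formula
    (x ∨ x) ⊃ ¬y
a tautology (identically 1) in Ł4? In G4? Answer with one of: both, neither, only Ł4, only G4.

neither

In Ł4: at x = 1/3, y = 1 the value is 2/3 — not a tautology.
In G4: at x = 1/3, y = 1/3 the value is 0 — not a tautology.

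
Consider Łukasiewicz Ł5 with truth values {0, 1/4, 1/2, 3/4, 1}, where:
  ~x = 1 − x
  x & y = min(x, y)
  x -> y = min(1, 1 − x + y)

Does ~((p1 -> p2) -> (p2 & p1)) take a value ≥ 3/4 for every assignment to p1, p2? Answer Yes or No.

Counterexample: take p1 = 1/2, p2 = 0.
p1 -> p2 = 1/2 -> 0 = 1/2
p2 & p1 = 0 & 1/2 = 0
(p1 -> p2) -> (p2 & p1) = 1/2 -> 0 = 1/2
~((p1 -> p2) -> (p2 & p1)) = ~1/2 = 1/2
This gives 1/2, which is below 3/4.

No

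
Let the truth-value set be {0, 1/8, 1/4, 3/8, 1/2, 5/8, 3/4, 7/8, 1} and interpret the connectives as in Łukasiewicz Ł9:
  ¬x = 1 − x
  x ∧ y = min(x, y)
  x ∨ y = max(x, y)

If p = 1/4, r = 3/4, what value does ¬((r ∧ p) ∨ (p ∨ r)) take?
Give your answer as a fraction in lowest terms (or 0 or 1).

1/4

r ∧ p = 3/4 ∧ 1/4 = 1/4
p ∨ r = 1/4 ∨ 3/4 = 3/4
(r ∧ p) ∨ (p ∨ r) = 1/4 ∨ 3/4 = 3/4
¬((r ∧ p) ∨ (p ∨ r)) = ¬3/4 = 1/4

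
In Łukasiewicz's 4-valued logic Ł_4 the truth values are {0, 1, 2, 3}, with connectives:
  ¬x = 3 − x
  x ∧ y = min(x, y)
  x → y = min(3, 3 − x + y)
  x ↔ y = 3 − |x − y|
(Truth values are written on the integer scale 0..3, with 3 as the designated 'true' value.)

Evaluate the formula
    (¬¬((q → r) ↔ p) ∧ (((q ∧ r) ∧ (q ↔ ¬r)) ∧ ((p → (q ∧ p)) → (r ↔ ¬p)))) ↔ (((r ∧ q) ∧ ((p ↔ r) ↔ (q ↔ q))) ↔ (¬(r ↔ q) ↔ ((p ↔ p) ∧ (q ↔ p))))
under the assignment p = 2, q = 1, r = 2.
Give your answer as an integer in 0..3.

2

q → r = 1 → 2 = 3
(q → r) ↔ p = 3 ↔ 2 = 2
¬((q → r) ↔ p) = ¬2 = 1
¬¬((q → r) ↔ p) = ¬1 = 2
q ∧ r = 1 ∧ 2 = 1
¬r = ¬2 = 1
q ↔ ¬r = 1 ↔ 1 = 3
(q ∧ r) ∧ (q ↔ ¬r) = 1 ∧ 3 = 1
q ∧ p = 1 ∧ 2 = 1
p → (q ∧ p) = 2 → 1 = 2
¬p = ¬2 = 1
r ↔ ¬p = 2 ↔ 1 = 2
(p → (q ∧ p)) → (r ↔ ¬p) = 2 → 2 = 3
((q ∧ r) ∧ (q ↔ ¬r)) ∧ ((p → (q ∧ p)) → (r ↔ ¬p)) = 1 ∧ 3 = 1
¬¬((q → r) ↔ p) ∧ (((q ∧ r) ∧ (q ↔ ¬r)) ∧ ((p → (q ∧ p)) → (r ↔ ¬p))) = 2 ∧ 1 = 1
r ∧ q = 2 ∧ 1 = 1
p ↔ r = 2 ↔ 2 = 3
q ↔ q = 1 ↔ 1 = 3
(p ↔ r) ↔ (q ↔ q) = 3 ↔ 3 = 3
(r ∧ q) ∧ ((p ↔ r) ↔ (q ↔ q)) = 1 ∧ 3 = 1
r ↔ q = 2 ↔ 1 = 2
¬(r ↔ q) = ¬2 = 1
p ↔ p = 2 ↔ 2 = 3
q ↔ p = 1 ↔ 2 = 2
(p ↔ p) ∧ (q ↔ p) = 3 ∧ 2 = 2
¬(r ↔ q) ↔ ((p ↔ p) ∧ (q ↔ p)) = 1 ↔ 2 = 2
((r ∧ q) ∧ ((p ↔ r) ↔ (q ↔ q))) ↔ (¬(r ↔ q) ↔ ((p ↔ p) ∧ (q ↔ p))) = 1 ↔ 2 = 2
(¬¬((q → r) ↔ p) ∧ (((q ∧ r) ∧ (q ↔ ¬r)) ∧ ((p → (q ∧ p)) → (r ↔ ¬p)))) ↔ (((r ∧ q) ∧ ((p ↔ r) ↔ (q ↔ q))) ↔ (¬(r ↔ q) ↔ ((p ↔ p) ∧ (q ↔ p)))) = 1 ↔ 2 = 2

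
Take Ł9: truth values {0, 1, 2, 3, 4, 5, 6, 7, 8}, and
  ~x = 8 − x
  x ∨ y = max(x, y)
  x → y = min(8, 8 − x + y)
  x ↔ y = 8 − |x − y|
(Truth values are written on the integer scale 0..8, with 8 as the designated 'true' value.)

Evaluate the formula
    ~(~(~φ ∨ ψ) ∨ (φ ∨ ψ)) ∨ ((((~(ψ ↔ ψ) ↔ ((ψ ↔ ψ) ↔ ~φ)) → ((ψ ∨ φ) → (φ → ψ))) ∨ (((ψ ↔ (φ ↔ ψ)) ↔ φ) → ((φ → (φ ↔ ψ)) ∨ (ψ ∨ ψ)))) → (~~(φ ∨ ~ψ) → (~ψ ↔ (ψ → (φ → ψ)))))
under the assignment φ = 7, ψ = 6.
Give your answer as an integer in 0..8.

~φ = ~7 = 1
~φ ∨ ψ = 1 ∨ 6 = 6
~(~φ ∨ ψ) = ~6 = 2
φ ∨ ψ = 7 ∨ 6 = 7
~(~φ ∨ ψ) ∨ (φ ∨ ψ) = 2 ∨ 7 = 7
~(~(~φ ∨ ψ) ∨ (φ ∨ ψ)) = ~7 = 1
ψ ↔ ψ = 6 ↔ 6 = 8
~(ψ ↔ ψ) = ~8 = 0
ψ ↔ ψ = 6 ↔ 6 = 8
~φ = ~7 = 1
(ψ ↔ ψ) ↔ ~φ = 8 ↔ 1 = 1
~(ψ ↔ ψ) ↔ ((ψ ↔ ψ) ↔ ~φ) = 0 ↔ 1 = 7
ψ ∨ φ = 6 ∨ 7 = 7
φ → ψ = 7 → 6 = 7
(ψ ∨ φ) → (φ → ψ) = 7 → 7 = 8
(~(ψ ↔ ψ) ↔ ((ψ ↔ ψ) ↔ ~φ)) → ((ψ ∨ φ) → (φ → ψ)) = 7 → 8 = 8
φ ↔ ψ = 7 ↔ 6 = 7
ψ ↔ (φ ↔ ψ) = 6 ↔ 7 = 7
(ψ ↔ (φ ↔ ψ)) ↔ φ = 7 ↔ 7 = 8
φ ↔ ψ = 7 ↔ 6 = 7
φ → (φ ↔ ψ) = 7 → 7 = 8
ψ ∨ ψ = 6 ∨ 6 = 6
(φ → (φ ↔ ψ)) ∨ (ψ ∨ ψ) = 8 ∨ 6 = 8
((ψ ↔ (φ ↔ ψ)) ↔ φ) → ((φ → (φ ↔ ψ)) ∨ (ψ ∨ ψ)) = 8 → 8 = 8
((~(ψ ↔ ψ) ↔ ((ψ ↔ ψ) ↔ ~φ)) → ((ψ ∨ φ) → (φ → ψ))) ∨ (((ψ ↔ (φ ↔ ψ)) ↔ φ) → ((φ → (φ ↔ ψ)) ∨ (ψ ∨ ψ))) = 8 ∨ 8 = 8
~ψ = ~6 = 2
φ ∨ ~ψ = 7 ∨ 2 = 7
~(φ ∨ ~ψ) = ~7 = 1
~~(φ ∨ ~ψ) = ~1 = 7
~ψ = ~6 = 2
φ → ψ = 7 → 6 = 7
ψ → (φ → ψ) = 6 → 7 = 8
~ψ ↔ (ψ → (φ → ψ)) = 2 ↔ 8 = 2
~~(φ ∨ ~ψ) → (~ψ ↔ (ψ → (φ → ψ))) = 7 → 2 = 3
(((~(ψ ↔ ψ) ↔ ((ψ ↔ ψ) ↔ ~φ)) → ((ψ ∨ φ) → (φ → ψ))) ∨ (((ψ ↔ (φ ↔ ψ)) ↔ φ) → ((φ → (φ ↔ ψ)) ∨ (ψ ∨ ψ)))) → (~~(φ ∨ ~ψ) → (~ψ ↔ (ψ → (φ → ψ)))) = 8 → 3 = 3
~(~(~φ ∨ ψ) ∨ (φ ∨ ψ)) ∨ ((((~(ψ ↔ ψ) ↔ ((ψ ↔ ψ) ↔ ~φ)) → ((ψ ∨ φ) → (φ → ψ))) ∨ (((ψ ↔ (φ ↔ ψ)) ↔ φ) → ((φ → (φ ↔ ψ)) ∨ (ψ ∨ ψ)))) → (~~(φ ∨ ~ψ) → (~ψ ↔ (ψ → (φ → ψ))))) = 1 ∨ 3 = 3

3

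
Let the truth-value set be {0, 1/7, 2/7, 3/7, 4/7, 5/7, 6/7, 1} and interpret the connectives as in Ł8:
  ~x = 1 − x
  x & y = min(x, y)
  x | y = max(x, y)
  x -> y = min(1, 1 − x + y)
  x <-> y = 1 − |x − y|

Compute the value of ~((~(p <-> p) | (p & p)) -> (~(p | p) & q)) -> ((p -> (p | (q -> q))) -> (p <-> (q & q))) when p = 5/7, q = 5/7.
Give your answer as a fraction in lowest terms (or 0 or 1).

p <-> p = 5/7 <-> 5/7 = 1
~(p <-> p) = ~1 = 0
p & p = 5/7 & 5/7 = 5/7
~(p <-> p) | (p & p) = 0 | 5/7 = 5/7
p | p = 5/7 | 5/7 = 5/7
~(p | p) = ~5/7 = 2/7
~(p | p) & q = 2/7 & 5/7 = 2/7
(~(p <-> p) | (p & p)) -> (~(p | p) & q) = 5/7 -> 2/7 = 4/7
~((~(p <-> p) | (p & p)) -> (~(p | p) & q)) = ~4/7 = 3/7
q -> q = 5/7 -> 5/7 = 1
p | (q -> q) = 5/7 | 1 = 1
p -> (p | (q -> q)) = 5/7 -> 1 = 1
q & q = 5/7 & 5/7 = 5/7
p <-> (q & q) = 5/7 <-> 5/7 = 1
(p -> (p | (q -> q))) -> (p <-> (q & q)) = 1 -> 1 = 1
~((~(p <-> p) | (p & p)) -> (~(p | p) & q)) -> ((p -> (p | (q -> q))) -> (p <-> (q & q))) = 3/7 -> 1 = 1

1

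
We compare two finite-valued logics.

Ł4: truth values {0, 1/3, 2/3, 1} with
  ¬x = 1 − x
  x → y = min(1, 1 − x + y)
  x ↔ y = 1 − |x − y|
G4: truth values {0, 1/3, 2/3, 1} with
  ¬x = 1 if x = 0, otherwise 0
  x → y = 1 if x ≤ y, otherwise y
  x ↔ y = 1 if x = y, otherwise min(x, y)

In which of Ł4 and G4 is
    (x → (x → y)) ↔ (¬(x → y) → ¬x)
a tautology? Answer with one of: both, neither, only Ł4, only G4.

only Ł4

In Ł4: every assignment gives 1 — tautology.
In G4: at x = 2/3, y = 1/3 the value is 1/3 — not a tautology.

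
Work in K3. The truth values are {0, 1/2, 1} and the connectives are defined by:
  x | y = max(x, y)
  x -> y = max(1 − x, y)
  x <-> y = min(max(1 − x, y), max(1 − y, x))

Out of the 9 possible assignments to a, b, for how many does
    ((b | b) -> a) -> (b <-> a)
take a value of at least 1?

a = 0, b = 0 ↦ 1  ≥
a = 0, b = 1/2 ↦ 1/2  <
a = 0, b = 1 ↦ 1  ≥
a = 1/2, b = 0 ↦ 1/2  <
a = 1/2, b = 1/2 ↦ 1/2  <
a = 1/2, b = 1 ↦ 1/2  <
a = 1, b = 0 ↦ 0  <
a = 1, b = 1/2 ↦ 1/2  <
a = 1, b = 1 ↦ 1  ≥
So 3 of the 9 assignments meet the threshold.

3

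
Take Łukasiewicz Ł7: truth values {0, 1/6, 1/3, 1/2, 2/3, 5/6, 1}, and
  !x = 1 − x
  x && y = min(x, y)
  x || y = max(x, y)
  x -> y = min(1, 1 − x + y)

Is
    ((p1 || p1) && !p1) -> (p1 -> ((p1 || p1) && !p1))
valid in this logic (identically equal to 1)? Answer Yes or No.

Yes

p1 = 0 ↦ 1
p1 = 1/6 ↦ 1
p1 = 1/3 ↦ 1
p1 = 1/2 ↦ 1
p1 = 2/3 ↦ 1
p1 = 5/6 ↦ 1
p1 = 1 ↦ 1
Every assignment gives a value ≥ 1.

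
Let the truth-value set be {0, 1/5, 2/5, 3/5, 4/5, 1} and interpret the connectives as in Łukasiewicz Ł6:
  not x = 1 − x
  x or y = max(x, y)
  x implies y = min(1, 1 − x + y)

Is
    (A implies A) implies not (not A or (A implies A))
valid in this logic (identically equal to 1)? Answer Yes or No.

No

Counterexample: take A = 0.
A implies A = 0 implies 0 = 1
not A = not 0 = 1
not A or (A implies A) = 1 or 1 = 1
not (not A or (A implies A)) = not 1 = 0
(A implies A) implies not (not A or (A implies A)) = 1 implies 0 = 0
This gives 0 ≠ 1.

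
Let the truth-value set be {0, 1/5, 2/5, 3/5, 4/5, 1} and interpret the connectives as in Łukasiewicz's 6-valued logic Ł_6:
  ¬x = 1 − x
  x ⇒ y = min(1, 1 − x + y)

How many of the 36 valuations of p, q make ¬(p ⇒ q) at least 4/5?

3

value 1: 1 assignment (counts)
value 4/5: 2 assignments (counts)
value 3/5: 3 assignments
value 2/5: 4 assignments
value 1/5: 5 assignments
value 0: 21 assignments
So 3 of the 36 assignments meet the threshold.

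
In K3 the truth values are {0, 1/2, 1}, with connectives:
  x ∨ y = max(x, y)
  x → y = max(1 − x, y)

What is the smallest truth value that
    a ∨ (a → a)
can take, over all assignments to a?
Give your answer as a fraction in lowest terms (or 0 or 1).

1/2

Take a = 1/2:
a → a = 1/2 → 1/2 = 1/2
a ∨ (a → a) = 1/2 ∨ 1/2 = 1/2
No assignment yields a value below 1/2, so this is the minimum.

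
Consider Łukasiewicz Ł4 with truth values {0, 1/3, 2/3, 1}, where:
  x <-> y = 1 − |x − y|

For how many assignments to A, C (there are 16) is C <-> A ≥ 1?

4

A = 0, C = 0 ↦ 1  ≥
A = 0, C = 1/3 ↦ 2/3  <
A = 0, C = 2/3 ↦ 1/3  <
A = 0, C = 1 ↦ 0  <
A = 1/3, C = 0 ↦ 2/3  <
A = 1/3, C = 1/3 ↦ 1  ≥
A = 1/3, C = 2/3 ↦ 2/3  <
A = 1/3, C = 1 ↦ 1/3  <
A = 2/3, C = 0 ↦ 1/3  <
A = 2/3, C = 1/3 ↦ 2/3  <
A = 2/3, C = 2/3 ↦ 1  ≥
A = 2/3, C = 1 ↦ 2/3  <
A = 1, C = 0 ↦ 0  <
A = 1, C = 1/3 ↦ 1/3  <
A = 1, C = 2/3 ↦ 2/3  <
A = 1, C = 1 ↦ 1  ≥
So 4 of the 16 assignments meet the threshold.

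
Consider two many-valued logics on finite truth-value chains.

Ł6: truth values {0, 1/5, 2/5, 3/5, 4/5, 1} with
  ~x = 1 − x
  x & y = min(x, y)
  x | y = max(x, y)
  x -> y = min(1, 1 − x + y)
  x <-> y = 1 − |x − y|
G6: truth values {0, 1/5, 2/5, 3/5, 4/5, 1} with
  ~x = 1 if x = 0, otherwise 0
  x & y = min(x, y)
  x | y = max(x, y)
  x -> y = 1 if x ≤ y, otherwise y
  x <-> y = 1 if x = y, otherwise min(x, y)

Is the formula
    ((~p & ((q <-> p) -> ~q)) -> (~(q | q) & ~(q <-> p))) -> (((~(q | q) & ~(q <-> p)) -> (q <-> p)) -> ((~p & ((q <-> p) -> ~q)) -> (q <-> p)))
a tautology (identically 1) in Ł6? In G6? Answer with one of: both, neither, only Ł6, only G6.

both

In Ł6: every assignment gives 1 — tautology.
In G6: every assignment gives 1 — tautology.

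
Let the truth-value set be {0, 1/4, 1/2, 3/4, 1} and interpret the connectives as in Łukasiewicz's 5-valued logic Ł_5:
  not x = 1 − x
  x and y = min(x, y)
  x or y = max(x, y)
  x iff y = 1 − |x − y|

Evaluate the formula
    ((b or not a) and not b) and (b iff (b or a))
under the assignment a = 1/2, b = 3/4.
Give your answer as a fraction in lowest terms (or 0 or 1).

not a = not 1/2 = 1/2
b or not a = 3/4 or 1/2 = 3/4
not b = not 3/4 = 1/4
(b or not a) and not b = 3/4 and 1/4 = 1/4
b or a = 3/4 or 1/2 = 3/4
b iff (b or a) = 3/4 iff 3/4 = 1
((b or not a) and not b) and (b iff (b or a)) = 1/4 and 1 = 1/4

1/4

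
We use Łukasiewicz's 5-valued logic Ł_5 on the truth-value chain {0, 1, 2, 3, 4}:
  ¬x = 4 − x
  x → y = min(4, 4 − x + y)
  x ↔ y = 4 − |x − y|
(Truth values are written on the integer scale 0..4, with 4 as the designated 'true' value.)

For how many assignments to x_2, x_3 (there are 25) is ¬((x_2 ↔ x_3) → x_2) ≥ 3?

value 4: 1 assignment (counts)
value 3: 2 assignments (counts)
value 2: 4 assignments
value 1: 5 assignments
value 0: 13 assignments
So 3 of the 25 assignments meet the threshold.

3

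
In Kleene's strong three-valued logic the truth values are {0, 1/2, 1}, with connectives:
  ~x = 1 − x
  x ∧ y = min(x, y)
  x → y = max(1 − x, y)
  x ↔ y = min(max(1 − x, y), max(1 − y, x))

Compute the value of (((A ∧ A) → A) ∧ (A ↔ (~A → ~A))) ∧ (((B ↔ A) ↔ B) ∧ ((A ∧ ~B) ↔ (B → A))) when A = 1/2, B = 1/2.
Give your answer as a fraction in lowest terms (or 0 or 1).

1/2

A ∧ A = 1/2 ∧ 1/2 = 1/2
(A ∧ A) → A = 1/2 → 1/2 = 1/2
~A = ~1/2 = 1/2
~A = ~1/2 = 1/2
~A → ~A = 1/2 → 1/2 = 1/2
A ↔ (~A → ~A) = 1/2 ↔ 1/2 = 1/2
((A ∧ A) → A) ∧ (A ↔ (~A → ~A)) = 1/2 ∧ 1/2 = 1/2
B ↔ A = 1/2 ↔ 1/2 = 1/2
(B ↔ A) ↔ B = 1/2 ↔ 1/2 = 1/2
~B = ~1/2 = 1/2
A ∧ ~B = 1/2 ∧ 1/2 = 1/2
B → A = 1/2 → 1/2 = 1/2
(A ∧ ~B) ↔ (B → A) = 1/2 ↔ 1/2 = 1/2
((B ↔ A) ↔ B) ∧ ((A ∧ ~B) ↔ (B → A)) = 1/2 ∧ 1/2 = 1/2
(((A ∧ A) → A) ∧ (A ↔ (~A → ~A))) ∧ (((B ↔ A) ↔ B) ∧ ((A ∧ ~B) ↔ (B → A))) = 1/2 ∧ 1/2 = 1/2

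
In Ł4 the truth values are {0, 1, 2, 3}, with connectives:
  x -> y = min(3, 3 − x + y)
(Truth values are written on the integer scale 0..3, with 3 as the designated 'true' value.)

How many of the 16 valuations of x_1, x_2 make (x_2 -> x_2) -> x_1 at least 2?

8

x_1 = 0, x_2 = 0 ↦ 0  <
x_1 = 0, x_2 = 1 ↦ 0  <
x_1 = 0, x_2 = 2 ↦ 0  <
x_1 = 0, x_2 = 3 ↦ 0  <
x_1 = 1, x_2 = 0 ↦ 1  <
x_1 = 1, x_2 = 1 ↦ 1  <
x_1 = 1, x_2 = 2 ↦ 1  <
x_1 = 1, x_2 = 3 ↦ 1  <
x_1 = 2, x_2 = 0 ↦ 2  ≥
x_1 = 2, x_2 = 1 ↦ 2  ≥
x_1 = 2, x_2 = 2 ↦ 2  ≥
x_1 = 2, x_2 = 3 ↦ 2  ≥
x_1 = 3, x_2 = 0 ↦ 3  ≥
x_1 = 3, x_2 = 1 ↦ 3  ≥
x_1 = 3, x_2 = 2 ↦ 3  ≥
x_1 = 3, x_2 = 3 ↦ 3  ≥
So 8 of the 16 assignments meet the threshold.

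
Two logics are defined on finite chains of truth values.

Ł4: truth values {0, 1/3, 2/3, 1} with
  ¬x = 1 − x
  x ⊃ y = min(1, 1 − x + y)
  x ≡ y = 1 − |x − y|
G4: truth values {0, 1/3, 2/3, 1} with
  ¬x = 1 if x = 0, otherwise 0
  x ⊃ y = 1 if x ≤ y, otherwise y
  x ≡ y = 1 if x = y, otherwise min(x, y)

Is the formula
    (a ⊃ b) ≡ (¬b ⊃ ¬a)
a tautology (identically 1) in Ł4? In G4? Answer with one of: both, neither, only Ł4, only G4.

In Ł4: every assignment gives 1 — tautology.
In G4: at a = 2/3, b = 1/3 the value is 1/3 — not a tautology.

only Ł4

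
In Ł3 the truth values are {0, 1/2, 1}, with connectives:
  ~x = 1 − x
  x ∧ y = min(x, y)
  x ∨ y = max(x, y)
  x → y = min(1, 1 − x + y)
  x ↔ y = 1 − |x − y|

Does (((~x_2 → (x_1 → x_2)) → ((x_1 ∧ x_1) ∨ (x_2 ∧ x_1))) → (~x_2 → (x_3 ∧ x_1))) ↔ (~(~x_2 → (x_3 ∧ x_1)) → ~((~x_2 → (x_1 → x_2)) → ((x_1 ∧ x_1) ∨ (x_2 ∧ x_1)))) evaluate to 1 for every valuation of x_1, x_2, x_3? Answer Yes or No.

Yes

At x_1 = 0, x_2 = 1, x_3 = 1/2, for instance:
~x_2 = ~1 = 0
x_1 → x_2 = 0 → 1 = 1
~x_2 → (x_1 → x_2) = 0 → 1 = 1
x_1 ∧ x_1 = 0 ∧ 0 = 0
x_2 ∧ x_1 = 1 ∧ 0 = 0
(x_1 ∧ x_1) ∨ (x_2 ∧ x_1) = 0 ∨ 0 = 0
(~x_2 → (x_1 → x_2)) → ((x_1 ∧ x_1) ∨ (x_2 ∧ x_1)) = 1 → 0 = 0
~x_2 = ~1 = 0
x_3 ∧ x_1 = 1/2 ∧ 0 = 0
~x_2 → (x_3 ∧ x_1) = 0 → 0 = 1
((~x_2 → (x_1 → x_2)) → ((x_1 ∧ x_1) ∨ (x_2 ∧ x_1))) → (~x_2 → (x_3 ∧ x_1)) = 0 → 1 = 1
~(~x_2 → (x_3 ∧ x_1)) = ~1 = 0
~((~x_2 → (x_1 → x_2)) → ((x_1 ∧ x_1) ∨ (x_2 ∧ x_1))) = ~0 = 1
~(~x_2 → (x_3 ∧ x_1)) → ~((~x_2 → (x_1 → x_2)) → ((x_1 ∧ x_1) ∨ (x_2 ∧ x_1))) = 0 → 1 = 1
(((~x_2 → (x_1 → x_2)) → ((x_1 ∧ x_1) ∨ (x_2 ∧ x_1))) → (~x_2 → (x_3 ∧ x_1))) ↔ (~(~x_2 → (x_3 ∧ x_1)) → ~((~x_2 → (x_1 → x_2)) → ((x_1 ∧ x_1) ∨ (x_2 ∧ x_1)))) = 1 ↔ 1 = 1
and checking the remaining 26 assignments likewise gives ≥ 1 in every case.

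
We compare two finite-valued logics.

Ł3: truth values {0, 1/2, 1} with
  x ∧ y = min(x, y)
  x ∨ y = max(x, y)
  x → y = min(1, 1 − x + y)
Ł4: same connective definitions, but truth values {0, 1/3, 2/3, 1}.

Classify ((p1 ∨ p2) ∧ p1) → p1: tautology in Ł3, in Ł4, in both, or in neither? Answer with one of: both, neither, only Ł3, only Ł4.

In Ł3: every assignment gives 1 — tautology.
In Ł4: every assignment gives 1 — tautology.

both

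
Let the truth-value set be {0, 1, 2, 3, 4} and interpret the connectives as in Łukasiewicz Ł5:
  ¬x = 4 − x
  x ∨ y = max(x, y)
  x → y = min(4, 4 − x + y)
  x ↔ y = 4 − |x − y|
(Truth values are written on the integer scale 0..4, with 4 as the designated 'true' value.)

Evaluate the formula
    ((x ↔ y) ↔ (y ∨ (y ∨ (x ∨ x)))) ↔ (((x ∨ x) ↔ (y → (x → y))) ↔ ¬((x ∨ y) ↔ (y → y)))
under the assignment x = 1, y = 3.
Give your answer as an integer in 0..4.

3

x ↔ y = 1 ↔ 3 = 2
x ∨ x = 1 ∨ 1 = 1
y ∨ (x ∨ x) = 3 ∨ 1 = 3
y ∨ (y ∨ (x ∨ x)) = 3 ∨ 3 = 3
(x ↔ y) ↔ (y ∨ (y ∨ (x ∨ x))) = 2 ↔ 3 = 3
x ∨ x = 1 ∨ 1 = 1
x → y = 1 → 3 = 4
y → (x → y) = 3 → 4 = 4
(x ∨ x) ↔ (y → (x → y)) = 1 ↔ 4 = 1
x ∨ y = 1 ∨ 3 = 3
y → y = 3 → 3 = 4
(x ∨ y) ↔ (y → y) = 3 ↔ 4 = 3
¬((x ∨ y) ↔ (y → y)) = ¬3 = 1
((x ∨ x) ↔ (y → (x → y))) ↔ ¬((x ∨ y) ↔ (y → y)) = 1 ↔ 1 = 4
((x ↔ y) ↔ (y ∨ (y ∨ (x ∨ x)))) ↔ (((x ∨ x) ↔ (y → (x → y))) ↔ ¬((x ∨ y) ↔ (y → y))) = 3 ↔ 4 = 3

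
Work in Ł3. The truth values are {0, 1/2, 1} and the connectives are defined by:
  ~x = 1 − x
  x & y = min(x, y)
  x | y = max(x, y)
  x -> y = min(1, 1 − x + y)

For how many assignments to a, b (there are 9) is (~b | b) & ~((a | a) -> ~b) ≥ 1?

1

a = 0, b = 0 ↦ 0  <
a = 0, b = 1/2 ↦ 0  <
a = 0, b = 1 ↦ 0  <
a = 1/2, b = 0 ↦ 0  <
a = 1/2, b = 1/2 ↦ 0  <
a = 1/2, b = 1 ↦ 1/2  <
a = 1, b = 0 ↦ 0  <
a = 1, b = 1/2 ↦ 1/2  <
a = 1, b = 1 ↦ 1  ≥
So 1 of the 9 assignments meets the threshold.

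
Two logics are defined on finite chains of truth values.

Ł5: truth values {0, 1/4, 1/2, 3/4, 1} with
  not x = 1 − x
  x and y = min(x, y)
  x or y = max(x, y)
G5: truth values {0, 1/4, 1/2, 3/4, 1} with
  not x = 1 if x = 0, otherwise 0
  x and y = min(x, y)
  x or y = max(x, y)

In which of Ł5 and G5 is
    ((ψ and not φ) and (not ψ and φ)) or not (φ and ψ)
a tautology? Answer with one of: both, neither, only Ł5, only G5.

In Ł5: at φ = 1/4, ψ = 1/4 the value is 3/4 — not a tautology.
In G5: at φ = 1/4, ψ = 1/4 the value is 0 — not a tautology.

neither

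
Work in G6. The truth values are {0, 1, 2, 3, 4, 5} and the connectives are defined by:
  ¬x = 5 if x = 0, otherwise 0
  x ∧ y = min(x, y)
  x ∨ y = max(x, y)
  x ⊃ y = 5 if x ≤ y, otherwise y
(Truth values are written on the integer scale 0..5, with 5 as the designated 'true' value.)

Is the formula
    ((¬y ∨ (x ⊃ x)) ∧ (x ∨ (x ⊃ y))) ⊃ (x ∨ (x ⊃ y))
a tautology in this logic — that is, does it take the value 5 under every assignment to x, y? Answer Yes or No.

At x = 2, y = 3, for instance:
¬y = ¬3 = 0
x ⊃ x = 2 ⊃ 2 = 5
¬y ∨ (x ⊃ x) = 0 ∨ 5 = 5
x ⊃ y = 2 ⊃ 3 = 5
x ∨ (x ⊃ y) = 2 ∨ 5 = 5
(¬y ∨ (x ⊃ x)) ∧ (x ∨ (x ⊃ y)) = 5 ∧ 5 = 5
((¬y ∨ (x ⊃ x)) ∧ (x ∨ (x ⊃ y))) ⊃ (x ∨ (x ⊃ y)) = 5 ⊃ 5 = 5
and checking the remaining 35 assignments likewise gives ≥ 5 in every case.

Yes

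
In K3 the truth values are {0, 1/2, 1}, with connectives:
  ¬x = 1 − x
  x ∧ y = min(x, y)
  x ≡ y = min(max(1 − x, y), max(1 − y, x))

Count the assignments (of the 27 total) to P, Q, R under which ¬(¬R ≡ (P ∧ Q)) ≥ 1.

6

value 1: 6 assignments (counts)
value 1/2: 15 assignments
value 0: 6 assignments
So 6 of the 27 assignments meet the threshold.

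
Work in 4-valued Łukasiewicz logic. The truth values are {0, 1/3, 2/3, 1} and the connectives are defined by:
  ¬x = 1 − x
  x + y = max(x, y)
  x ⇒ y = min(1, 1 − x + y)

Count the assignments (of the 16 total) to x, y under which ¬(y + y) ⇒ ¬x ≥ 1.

10

x = 0, y = 0 ↦ 1  ≥
x = 0, y = 1/3 ↦ 1  ≥
x = 0, y = 2/3 ↦ 1  ≥
x = 0, y = 1 ↦ 1  ≥
x = 1/3, y = 0 ↦ 2/3  <
x = 1/3, y = 1/3 ↦ 1  ≥
x = 1/3, y = 2/3 ↦ 1  ≥
x = 1/3, y = 1 ↦ 1  ≥
x = 2/3, y = 0 ↦ 1/3  <
x = 2/3, y = 1/3 ↦ 2/3  <
x = 2/3, y = 2/3 ↦ 1  ≥
x = 2/3, y = 1 ↦ 1  ≥
x = 1, y = 0 ↦ 0  <
x = 1, y = 1/3 ↦ 1/3  <
x = 1, y = 2/3 ↦ 2/3  <
x = 1, y = 1 ↦ 1  ≥
So 10 of the 16 assignments meet the threshold.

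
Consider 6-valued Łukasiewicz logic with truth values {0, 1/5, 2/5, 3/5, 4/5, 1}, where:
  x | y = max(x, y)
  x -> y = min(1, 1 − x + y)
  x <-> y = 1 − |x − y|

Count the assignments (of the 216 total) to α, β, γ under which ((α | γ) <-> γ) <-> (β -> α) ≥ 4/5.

110

value 1: 62 assignments (counts)
value 4/5: 48 assignments (counts)
value 3/5: 40 assignments
value 2/5: 32 assignments
value 1/5: 22 assignments
value 0: 12 assignments
So 110 of the 216 assignments meet the threshold.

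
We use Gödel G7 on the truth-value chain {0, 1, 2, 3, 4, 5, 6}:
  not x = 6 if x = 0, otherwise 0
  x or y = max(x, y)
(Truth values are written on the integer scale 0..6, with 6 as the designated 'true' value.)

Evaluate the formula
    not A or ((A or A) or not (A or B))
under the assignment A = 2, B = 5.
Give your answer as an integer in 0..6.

not A = not 2 = 0
A or A = 2 or 2 = 2
A or B = 2 or 5 = 5
not (A or B) = not 5 = 0
(A or A) or not (A or B) = 2 or 0 = 2
not A or ((A or A) or not (A or B)) = 0 or 2 = 2

2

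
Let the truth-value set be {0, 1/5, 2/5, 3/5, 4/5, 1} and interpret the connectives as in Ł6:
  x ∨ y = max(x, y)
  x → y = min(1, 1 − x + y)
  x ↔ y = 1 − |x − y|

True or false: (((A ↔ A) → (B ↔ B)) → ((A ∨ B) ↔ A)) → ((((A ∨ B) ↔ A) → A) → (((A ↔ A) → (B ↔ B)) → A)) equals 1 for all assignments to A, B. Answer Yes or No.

At A = 2/5, B = 1/5, for instance:
A ↔ A = 2/5 ↔ 2/5 = 1
B ↔ B = 1/5 ↔ 1/5 = 1
(A ↔ A) → (B ↔ B) = 1 → 1 = 1
A ∨ B = 2/5 ∨ 1/5 = 2/5
(A ∨ B) ↔ A = 2/5 ↔ 2/5 = 1
((A ↔ A) → (B ↔ B)) → ((A ∨ B) ↔ A) = 1 → 1 = 1
((A ∨ B) ↔ A) → A = 1 → 2/5 = 2/5
((A ↔ A) → (B ↔ B)) → A = 1 → 2/5 = 2/5
(((A ∨ B) ↔ A) → A) → (((A ↔ A) → (B ↔ B)) → A) = 2/5 → 2/5 = 1
(((A ↔ A) → (B ↔ B)) → ((A ∨ B) ↔ A)) → ((((A ∨ B) ↔ A) → A) → (((A ↔ A) → (B ↔ B)) → A)) = 1 → 1 = 1
and checking the remaining 35 assignments likewise gives ≥ 1 in every case.

Yes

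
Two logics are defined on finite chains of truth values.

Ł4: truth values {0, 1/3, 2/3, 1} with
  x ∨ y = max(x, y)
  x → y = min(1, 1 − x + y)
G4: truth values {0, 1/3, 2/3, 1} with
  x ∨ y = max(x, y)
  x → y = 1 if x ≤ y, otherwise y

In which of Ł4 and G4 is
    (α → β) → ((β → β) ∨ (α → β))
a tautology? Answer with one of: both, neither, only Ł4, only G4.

both

In Ł4: every assignment gives 1 — tautology.
In G4: every assignment gives 1 — tautology.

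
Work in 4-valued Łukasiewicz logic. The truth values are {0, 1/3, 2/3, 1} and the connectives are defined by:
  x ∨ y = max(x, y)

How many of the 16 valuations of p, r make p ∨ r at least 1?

7

p = 0, r = 0 ↦ 0  <
p = 0, r = 1/3 ↦ 1/3  <
p = 0, r = 2/3 ↦ 2/3  <
p = 0, r = 1 ↦ 1  ≥
p = 1/3, r = 0 ↦ 1/3  <
p = 1/3, r = 1/3 ↦ 1/3  <
p = 1/3, r = 2/3 ↦ 2/3  <
p = 1/3, r = 1 ↦ 1  ≥
p = 2/3, r = 0 ↦ 2/3  <
p = 2/3, r = 1/3 ↦ 2/3  <
p = 2/3, r = 2/3 ↦ 2/3  <
p = 2/3, r = 1 ↦ 1  ≥
p = 1, r = 0 ↦ 1  ≥
p = 1, r = 1/3 ↦ 1  ≥
p = 1, r = 2/3 ↦ 1  ≥
p = 1, r = 1 ↦ 1  ≥
So 7 of the 16 assignments meet the threshold.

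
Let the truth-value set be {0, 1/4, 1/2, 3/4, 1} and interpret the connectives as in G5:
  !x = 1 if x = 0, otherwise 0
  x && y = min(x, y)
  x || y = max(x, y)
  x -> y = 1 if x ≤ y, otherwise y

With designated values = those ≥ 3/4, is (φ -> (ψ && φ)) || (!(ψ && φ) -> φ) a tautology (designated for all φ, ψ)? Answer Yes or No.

Counterexample: take φ = 1/4, ψ = 0.
ψ && φ = 0 && 1/4 = 0
φ -> (ψ && φ) = 1/4 -> 0 = 0
ψ && φ = 0 && 1/4 = 0
!(ψ && φ) = !0 = 1
!(ψ && φ) -> φ = 1 -> 1/4 = 1/4
(φ -> (ψ && φ)) || (!(ψ && φ) -> φ) = 0 || 1/4 = 1/4
This gives 1/4, which is below 3/4.

No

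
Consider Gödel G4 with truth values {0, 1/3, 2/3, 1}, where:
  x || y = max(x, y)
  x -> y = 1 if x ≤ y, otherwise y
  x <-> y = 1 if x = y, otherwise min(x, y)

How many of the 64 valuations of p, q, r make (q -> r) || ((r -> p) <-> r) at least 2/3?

44

value 1: 40 assignments (counts)
value 2/3: 4 assignments (counts)
value 1/3: 8 assignments
value 0: 12 assignments
So 44 of the 64 assignments meet the threshold.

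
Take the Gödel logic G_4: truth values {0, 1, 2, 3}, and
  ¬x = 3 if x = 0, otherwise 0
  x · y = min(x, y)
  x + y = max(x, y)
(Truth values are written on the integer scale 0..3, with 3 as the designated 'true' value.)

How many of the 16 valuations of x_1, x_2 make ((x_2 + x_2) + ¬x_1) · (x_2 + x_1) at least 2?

8

x_1 = 0, x_2 = 0 ↦ 0  <
x_1 = 0, x_2 = 1 ↦ 1  <
x_1 = 0, x_2 = 2 ↦ 2  ≥
x_1 = 0, x_2 = 3 ↦ 3  ≥
x_1 = 1, x_2 = 0 ↦ 0  <
x_1 = 1, x_2 = 1 ↦ 1  <
x_1 = 1, x_2 = 2 ↦ 2  ≥
x_1 = 1, x_2 = 3 ↦ 3  ≥
x_1 = 2, x_2 = 0 ↦ 0  <
x_1 = 2, x_2 = 1 ↦ 1  <
x_1 = 2, x_2 = 2 ↦ 2  ≥
x_1 = 2, x_2 = 3 ↦ 3  ≥
x_1 = 3, x_2 = 0 ↦ 0  <
x_1 = 3, x_2 = 1 ↦ 1  <
x_1 = 3, x_2 = 2 ↦ 2  ≥
x_1 = 3, x_2 = 3 ↦ 3  ≥
So 8 of the 16 assignments meet the threshold.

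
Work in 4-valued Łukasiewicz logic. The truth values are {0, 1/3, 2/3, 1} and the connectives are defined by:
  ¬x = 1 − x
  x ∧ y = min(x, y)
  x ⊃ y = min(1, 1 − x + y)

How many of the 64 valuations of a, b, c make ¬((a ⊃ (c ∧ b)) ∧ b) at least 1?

19

value 1: 19 assignments (counts)
value 2/3: 19 assignments
value 1/3: 16 assignments
value 0: 10 assignments
So 19 of the 64 assignments meet the threshold.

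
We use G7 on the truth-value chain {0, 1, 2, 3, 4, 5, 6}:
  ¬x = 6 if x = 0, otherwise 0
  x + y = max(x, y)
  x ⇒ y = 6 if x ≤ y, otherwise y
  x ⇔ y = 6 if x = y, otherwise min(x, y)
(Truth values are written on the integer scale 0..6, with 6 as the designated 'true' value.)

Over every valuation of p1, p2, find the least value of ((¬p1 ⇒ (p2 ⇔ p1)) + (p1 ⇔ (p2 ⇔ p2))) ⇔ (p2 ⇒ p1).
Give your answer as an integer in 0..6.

1

Take p1 = 1, p2 = 2:
¬p1 = ¬1 = 0
p2 ⇔ p1 = 2 ⇔ 1 = 1
¬p1 ⇒ (p2 ⇔ p1) = 0 ⇒ 1 = 6
p2 ⇔ p2 = 2 ⇔ 2 = 6
p1 ⇔ (p2 ⇔ p2) = 1 ⇔ 6 = 1
(¬p1 ⇒ (p2 ⇔ p1)) + (p1 ⇔ (p2 ⇔ p2)) = 6 + 1 = 6
p2 ⇒ p1 = 2 ⇒ 1 = 1
((¬p1 ⇒ (p2 ⇔ p1)) + (p1 ⇔ (p2 ⇔ p2))) ⇔ (p2 ⇒ p1) = 6 ⇔ 1 = 1
No assignment yields a value below 1, so this is the minimum.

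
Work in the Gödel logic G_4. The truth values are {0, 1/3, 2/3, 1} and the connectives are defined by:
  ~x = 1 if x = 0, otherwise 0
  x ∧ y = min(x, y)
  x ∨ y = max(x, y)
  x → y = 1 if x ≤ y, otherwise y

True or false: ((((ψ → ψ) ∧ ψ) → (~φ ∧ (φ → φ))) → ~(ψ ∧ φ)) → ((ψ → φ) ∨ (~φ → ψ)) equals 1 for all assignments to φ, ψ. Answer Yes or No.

No

Counterexample: take φ = 0, ψ = 1/3.
ψ → ψ = 1/3 → 1/3 = 1
(ψ → ψ) ∧ ψ = 1 ∧ 1/3 = 1/3
~φ = ~0 = 1
φ → φ = 0 → 0 = 1
~φ ∧ (φ → φ) = 1 ∧ 1 = 1
((ψ → ψ) ∧ ψ) → (~φ ∧ (φ → φ)) = 1/3 → 1 = 1
ψ ∧ φ = 1/3 ∧ 0 = 0
~(ψ ∧ φ) = ~0 = 1
(((ψ → ψ) ∧ ψ) → (~φ ∧ (φ → φ))) → ~(ψ ∧ φ) = 1 → 1 = 1
ψ → φ = 1/3 → 0 = 0
~φ = ~0 = 1
~φ → ψ = 1 → 1/3 = 1/3
(ψ → φ) ∨ (~φ → ψ) = 0 ∨ 1/3 = 1/3
((((ψ → ψ) ∧ ψ) → (~φ ∧ (φ → φ))) → ~(ψ ∧ φ)) → ((ψ → φ) ∨ (~φ → ψ)) = 1 → 1/3 = 1/3
This gives 1/3 ≠ 1.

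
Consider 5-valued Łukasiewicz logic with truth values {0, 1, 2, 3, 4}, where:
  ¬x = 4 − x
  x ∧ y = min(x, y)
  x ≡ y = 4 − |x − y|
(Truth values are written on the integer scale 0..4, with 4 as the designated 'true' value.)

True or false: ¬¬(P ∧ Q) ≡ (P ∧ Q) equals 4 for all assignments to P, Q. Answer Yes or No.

Yes

At P = 3, Q = 2, for instance:
P ∧ Q = 3 ∧ 2 = 2
¬(P ∧ Q) = ¬2 = 2
¬¬(P ∧ Q) = ¬2 = 2
¬¬(P ∧ Q) ≡ (P ∧ Q) = 2 ≡ 2 = 4
and checking the remaining 24 assignments likewise gives ≥ 4 in every case.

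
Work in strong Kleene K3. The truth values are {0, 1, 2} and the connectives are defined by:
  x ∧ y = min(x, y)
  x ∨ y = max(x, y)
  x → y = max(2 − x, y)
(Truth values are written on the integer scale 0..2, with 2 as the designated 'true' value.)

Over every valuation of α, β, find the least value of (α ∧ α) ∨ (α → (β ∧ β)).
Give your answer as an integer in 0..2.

Take α = 1, β = 0:
α ∧ α = 1 ∧ 1 = 1
β ∧ β = 0 ∧ 0 = 0
α → (β ∧ β) = 1 → 0 = 1
(α ∧ α) ∨ (α → (β ∧ β)) = 1 ∨ 1 = 1
No assignment yields a value below 1, so this is the minimum.

1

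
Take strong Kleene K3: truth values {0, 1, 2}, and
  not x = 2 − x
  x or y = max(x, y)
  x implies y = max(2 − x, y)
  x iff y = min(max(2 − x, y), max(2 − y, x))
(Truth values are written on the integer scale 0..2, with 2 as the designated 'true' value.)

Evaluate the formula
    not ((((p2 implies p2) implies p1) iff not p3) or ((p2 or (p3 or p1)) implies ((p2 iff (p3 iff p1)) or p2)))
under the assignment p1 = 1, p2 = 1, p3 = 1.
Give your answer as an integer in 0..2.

p2 implies p2 = 1 implies 1 = 1
(p2 implies p2) implies p1 = 1 implies 1 = 1
not p3 = not 1 = 1
((p2 implies p2) implies p1) iff not p3 = 1 iff 1 = 1
p3 or p1 = 1 or 1 = 1
p2 or (p3 or p1) = 1 or 1 = 1
p3 iff p1 = 1 iff 1 = 1
p2 iff (p3 iff p1) = 1 iff 1 = 1
(p2 iff (p3 iff p1)) or p2 = 1 or 1 = 1
(p2 or (p3 or p1)) implies ((p2 iff (p3 iff p1)) or p2) = 1 implies 1 = 1
(((p2 implies p2) implies p1) iff not p3) or ((p2 or (p3 or p1)) implies ((p2 iff (p3 iff p1)) or p2)) = 1 or 1 = 1
not ((((p2 implies p2) implies p1) iff not p3) or ((p2 or (p3 or p1)) implies ((p2 iff (p3 iff p1)) or p2))) = not 1 = 1

1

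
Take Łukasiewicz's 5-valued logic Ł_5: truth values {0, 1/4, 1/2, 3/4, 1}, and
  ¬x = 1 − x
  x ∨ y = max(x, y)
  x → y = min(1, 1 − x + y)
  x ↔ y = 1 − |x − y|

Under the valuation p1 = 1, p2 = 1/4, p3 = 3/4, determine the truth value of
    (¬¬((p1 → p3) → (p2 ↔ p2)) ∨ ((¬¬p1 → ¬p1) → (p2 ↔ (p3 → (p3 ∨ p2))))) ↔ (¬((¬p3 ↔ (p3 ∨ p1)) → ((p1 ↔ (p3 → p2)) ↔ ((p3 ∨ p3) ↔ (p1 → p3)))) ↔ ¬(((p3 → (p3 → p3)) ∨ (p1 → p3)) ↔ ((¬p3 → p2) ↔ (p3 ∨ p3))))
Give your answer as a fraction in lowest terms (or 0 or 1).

p1 → p3 = 1 → 3/4 = 3/4
p2 ↔ p2 = 1/4 ↔ 1/4 = 1
(p1 → p3) → (p2 ↔ p2) = 3/4 → 1 = 1
¬((p1 → p3) → (p2 ↔ p2)) = ¬1 = 0
¬¬((p1 → p3) → (p2 ↔ p2)) = ¬0 = 1
¬p1 = ¬1 = 0
¬¬p1 = ¬0 = 1
¬p1 = ¬1 = 0
¬¬p1 → ¬p1 = 1 → 0 = 0
p3 ∨ p2 = 3/4 ∨ 1/4 = 3/4
p3 → (p3 ∨ p2) = 3/4 → 3/4 = 1
p2 ↔ (p3 → (p3 ∨ p2)) = 1/4 ↔ 1 = 1/4
(¬¬p1 → ¬p1) → (p2 ↔ (p3 → (p3 ∨ p2))) = 0 → 1/4 = 1
¬¬((p1 → p3) → (p2 ↔ p2)) ∨ ((¬¬p1 → ¬p1) → (p2 ↔ (p3 → (p3 ∨ p2)))) = 1 ∨ 1 = 1
¬p3 = ¬3/4 = 1/4
p3 ∨ p1 = 3/4 ∨ 1 = 1
¬p3 ↔ (p3 ∨ p1) = 1/4 ↔ 1 = 1/4
p3 → p2 = 3/4 → 1/4 = 1/2
p1 ↔ (p3 → p2) = 1 ↔ 1/2 = 1/2
p3 ∨ p3 = 3/4 ∨ 3/4 = 3/4
p1 → p3 = 1 → 3/4 = 3/4
(p3 ∨ p3) ↔ (p1 → p3) = 3/4 ↔ 3/4 = 1
(p1 ↔ (p3 → p2)) ↔ ((p3 ∨ p3) ↔ (p1 → p3)) = 1/2 ↔ 1 = 1/2
(¬p3 ↔ (p3 ∨ p1)) → ((p1 ↔ (p3 → p2)) ↔ ((p3 ∨ p3) ↔ (p1 → p3))) = 1/4 → 1/2 = 1
¬((¬p3 ↔ (p3 ∨ p1)) → ((p1 ↔ (p3 → p2)) ↔ ((p3 ∨ p3) ↔ (p1 → p3)))) = ¬1 = 0
p3 → p3 = 3/4 → 3/4 = 1
p3 → (p3 → p3) = 3/4 → 1 = 1
p1 → p3 = 1 → 3/4 = 3/4
(p3 → (p3 → p3)) ∨ (p1 → p3) = 1 ∨ 3/4 = 1
¬p3 = ¬3/4 = 1/4
¬p3 → p2 = 1/4 → 1/4 = 1
p3 ∨ p3 = 3/4 ∨ 3/4 = 3/4
(¬p3 → p2) ↔ (p3 ∨ p3) = 1 ↔ 3/4 = 3/4
((p3 → (p3 → p3)) ∨ (p1 → p3)) ↔ ((¬p3 → p2) ↔ (p3 ∨ p3)) = 1 ↔ 3/4 = 3/4
¬(((p3 → (p3 → p3)) ∨ (p1 → p3)) ↔ ((¬p3 → p2) ↔ (p3 ∨ p3))) = ¬3/4 = 1/4
¬((¬p3 ↔ (p3 ∨ p1)) → ((p1 ↔ (p3 → p2)) ↔ ((p3 ∨ p3) ↔ (p1 → p3)))) ↔ ¬(((p3 → (p3 → p3)) ∨ (p1 → p3)) ↔ ((¬p3 → p2) ↔ (p3 ∨ p3))) = 0 ↔ 1/4 = 3/4
(¬¬((p1 → p3) → (p2 ↔ p2)) ∨ ((¬¬p1 → ¬p1) → (p2 ↔ (p3 → (p3 ∨ p2))))) ↔ (¬((¬p3 ↔ (p3 ∨ p1)) → ((p1 ↔ (p3 → p2)) ↔ ((p3 ∨ p3) ↔ (p1 → p3)))) ↔ ¬(((p3 → (p3 → p3)) ∨ (p1 → p3)) ↔ ((¬p3 → p2) ↔ (p3 ∨ p3)))) = 1 ↔ 3/4 = 3/4

3/4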